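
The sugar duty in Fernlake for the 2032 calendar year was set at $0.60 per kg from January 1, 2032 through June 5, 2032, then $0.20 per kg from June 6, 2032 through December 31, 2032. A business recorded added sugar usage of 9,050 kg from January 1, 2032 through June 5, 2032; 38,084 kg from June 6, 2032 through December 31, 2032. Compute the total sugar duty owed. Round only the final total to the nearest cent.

January 1 – June 5, 2032: 9,050 kg at $0.60/kg → $5,430.00
June 6 – December 31, 2032: 38,084 kg at $0.20/kg → $7,616.80

$13,046.80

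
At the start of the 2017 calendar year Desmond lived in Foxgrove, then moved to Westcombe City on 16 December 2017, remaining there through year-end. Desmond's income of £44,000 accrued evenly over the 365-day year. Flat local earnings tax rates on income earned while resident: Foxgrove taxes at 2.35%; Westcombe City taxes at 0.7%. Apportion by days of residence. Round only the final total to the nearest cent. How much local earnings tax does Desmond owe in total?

£1,002.18

Foxgrove, 1 January – 15 December 2017: 349 days → £44,000 × 2.35% × 349/365 = £988.6740
Westcombe City, 16 December – 31 December 2017: 16 days → £44,000 × 0.7% × 16/365 = £13.5014
Total = £1,002.1753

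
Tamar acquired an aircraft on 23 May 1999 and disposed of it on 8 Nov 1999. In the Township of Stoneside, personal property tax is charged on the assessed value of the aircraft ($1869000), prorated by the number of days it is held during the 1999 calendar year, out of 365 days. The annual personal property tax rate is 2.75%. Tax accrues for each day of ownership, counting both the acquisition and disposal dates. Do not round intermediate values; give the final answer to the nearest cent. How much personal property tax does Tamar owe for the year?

$23938.56

Days held (23 May – 8 Nov 1999): 170 out of 365
Tax = $1869000 × 2.75% × 170/365 = $23938.5616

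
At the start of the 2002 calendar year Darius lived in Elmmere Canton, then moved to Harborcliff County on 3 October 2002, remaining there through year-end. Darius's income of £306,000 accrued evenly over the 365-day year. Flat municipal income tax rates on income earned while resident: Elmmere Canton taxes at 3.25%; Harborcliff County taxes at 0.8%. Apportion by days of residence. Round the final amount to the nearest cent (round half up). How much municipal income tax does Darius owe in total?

£8,096.42

Elmmere Canton, 1 January – 2 October 2002: 275 days → £306,000 × 3.25% × 275/365 = £7,492.8082
Harborcliff County, 3 October – 31 December 2002: 90 days → £306,000 × 0.8% × 90/365 = £603.6164
Total = £8,096.4247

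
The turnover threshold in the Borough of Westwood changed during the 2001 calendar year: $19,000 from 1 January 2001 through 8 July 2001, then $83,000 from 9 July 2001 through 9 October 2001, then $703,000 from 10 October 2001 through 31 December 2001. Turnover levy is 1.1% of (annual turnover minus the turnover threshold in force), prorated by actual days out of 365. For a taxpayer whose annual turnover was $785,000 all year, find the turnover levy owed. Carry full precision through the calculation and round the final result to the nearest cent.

$6,535.69

1 January – 8 July 2001: 189 days, exemption $19,000 → ($785,000 − $19,000) × 1.1% × 189/365 = $4,363.0521
9 July – 9 October 2001: 93 days, exemption $83,000 → ($785,000 − $83,000) × 1.1% × 93/365 = $1,967.5233
10 October – 31 December 2001: 83 days, exemption $703,000 → ($785,000 − $703,000) × 1.1% × 83/365 = $205.1123
Total = $6,535.6877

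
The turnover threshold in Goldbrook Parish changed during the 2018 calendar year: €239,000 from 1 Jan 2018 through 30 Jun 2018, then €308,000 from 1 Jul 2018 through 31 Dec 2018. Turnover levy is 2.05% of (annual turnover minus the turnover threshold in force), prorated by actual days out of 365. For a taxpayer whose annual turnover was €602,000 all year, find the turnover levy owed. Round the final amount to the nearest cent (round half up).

1 Jan – 30 Jun 2018: 181 days, exemption €239,000 → (€602,000 − €239,000) × 2.05% × 181/365 = €3,690.1685
1 Jul – 31 Dec 2018: 184 days, exemption €308,000 → (€602,000 − €308,000) × 2.05% × 184/365 = €3,038.2685
Total = €6,728.4370

€6,728.44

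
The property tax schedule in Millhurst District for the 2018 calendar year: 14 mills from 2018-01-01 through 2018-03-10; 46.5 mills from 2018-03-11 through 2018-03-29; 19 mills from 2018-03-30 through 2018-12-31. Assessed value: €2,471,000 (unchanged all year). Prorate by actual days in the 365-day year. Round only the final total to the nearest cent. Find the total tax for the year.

€48,150.65

2018-01-01 to 2018-03-10: 69 days at 14 mills → €2,471,000 × 1.4% × 69/365 = €6,539.6877
2018-03-11 to 2018-03-29: 19 days at 46.5 mills → €2,471,000 × 4.65% × 19/365 = €5,981.1740
2018-03-30 to 2018-12-31: 277 days at 19 mills → €2,471,000 × 1.9% × 277/365 = €35,629.7890
Total = €48,150.6507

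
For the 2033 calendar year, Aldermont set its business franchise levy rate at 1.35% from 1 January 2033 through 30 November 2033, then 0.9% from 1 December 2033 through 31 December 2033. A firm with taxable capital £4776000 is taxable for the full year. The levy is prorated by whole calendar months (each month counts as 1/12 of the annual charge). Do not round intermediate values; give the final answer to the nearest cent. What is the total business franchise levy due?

1 January – 30 November 2033: 11 months at 1.35% → £4776000 × 1.35% × 11/12 = £59103.0000
1 December – 31 December 2033: 1 month at 0.9% → £4776000 × 0.9% × 1/12 = £3582.0000
Total = £62685.0000

£62685.00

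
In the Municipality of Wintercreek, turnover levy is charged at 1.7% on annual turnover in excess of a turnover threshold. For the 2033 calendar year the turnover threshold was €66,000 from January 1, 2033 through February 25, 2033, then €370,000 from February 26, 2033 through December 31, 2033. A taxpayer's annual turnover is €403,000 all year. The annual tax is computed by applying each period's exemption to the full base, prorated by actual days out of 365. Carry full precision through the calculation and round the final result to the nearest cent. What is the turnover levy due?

€1,353.90

January 1 – February 25, 2033: 56 days, exemption €66,000 → (€403,000 − €66,000) × 1.7% × 56/365 = €878.9699
February 26 – December 31, 2033: 309 days, exemption €370,000 → (€403,000 − €370,000) × 1.7% × 309/365 = €474.9288
Total = €1,353.8986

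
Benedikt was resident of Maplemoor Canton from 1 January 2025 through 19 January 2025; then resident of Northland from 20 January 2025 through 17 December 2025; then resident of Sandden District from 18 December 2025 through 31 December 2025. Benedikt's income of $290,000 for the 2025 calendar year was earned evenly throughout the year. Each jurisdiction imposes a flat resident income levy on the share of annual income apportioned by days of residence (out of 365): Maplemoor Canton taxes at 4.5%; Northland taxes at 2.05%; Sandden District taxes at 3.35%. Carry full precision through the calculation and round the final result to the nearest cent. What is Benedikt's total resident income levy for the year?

$6,459.45

Maplemoor Canton, 1 January – 19 January 2025: 19 days → $290,000 × 4.5% × 19/365 = $679.3151
Northland, 20 January – 17 December 2025: 332 days → $290,000 × 2.05% × 332/365 = $5,407.5068
Sandden District, 18 December – 31 December 2025: 14 days → $290,000 × 3.35% × 14/365 = $372.6301
Total = $6,459.4521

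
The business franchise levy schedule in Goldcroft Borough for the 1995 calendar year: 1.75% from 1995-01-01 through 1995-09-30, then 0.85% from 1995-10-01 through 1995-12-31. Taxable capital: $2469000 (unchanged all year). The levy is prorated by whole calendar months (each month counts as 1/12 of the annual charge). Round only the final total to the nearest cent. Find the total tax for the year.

$37652.25

1995-01-01 to 1995-09-30: 9 months at 1.75% → $2469000 × 1.75% × 9/12 = $32405.6250
1995-10-01 to 1995-12-31: 3 months at 0.85% → $2469000 × 0.85% × 3/12 = $5246.6250
Total = $37652.2500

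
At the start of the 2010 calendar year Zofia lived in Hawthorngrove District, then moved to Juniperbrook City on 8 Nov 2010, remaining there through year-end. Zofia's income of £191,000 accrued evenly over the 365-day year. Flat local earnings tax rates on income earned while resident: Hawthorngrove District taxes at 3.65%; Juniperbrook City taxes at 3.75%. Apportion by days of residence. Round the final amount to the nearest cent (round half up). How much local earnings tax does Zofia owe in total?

Hawthorngrove District, 1 Jan – 7 Nov 2010: 311 days → £191,000 × 3.65% × 311/365 = £5,940.1000
Juniperbrook City, 8 Nov – 31 Dec 2010: 54 days → £191,000 × 3.75% × 54/365 = £1,059.6575
Total = £6,999.7575

£6,999.76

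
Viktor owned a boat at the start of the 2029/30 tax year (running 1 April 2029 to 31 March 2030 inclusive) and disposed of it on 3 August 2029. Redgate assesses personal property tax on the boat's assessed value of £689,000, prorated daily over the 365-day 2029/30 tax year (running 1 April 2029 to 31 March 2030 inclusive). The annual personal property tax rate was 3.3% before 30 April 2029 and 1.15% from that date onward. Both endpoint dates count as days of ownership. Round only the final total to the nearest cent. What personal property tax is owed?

1 April – 29 April 2029: 29 days at 3.3% → £689,000 × 3.3% × 29/365 = £1,806.5014
30 April – 3 August 2029: 96 days at 1.15% → £689,000 × 1.15% × 96/365 = £2,083.9890
Total = £3,890.4904

£3,890.49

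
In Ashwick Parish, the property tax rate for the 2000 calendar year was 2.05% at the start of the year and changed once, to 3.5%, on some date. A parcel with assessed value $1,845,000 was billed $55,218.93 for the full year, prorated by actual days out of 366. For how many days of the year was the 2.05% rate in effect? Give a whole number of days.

Let d = days at the first rate; then 366 − d days at the second rate.
$1,845,000 × [2.05%·d + 3.5%·(366−d)] / 366 = $55,218.93
Solving gives d = 128, so the new rate took effect on May 8, 2000.

128 days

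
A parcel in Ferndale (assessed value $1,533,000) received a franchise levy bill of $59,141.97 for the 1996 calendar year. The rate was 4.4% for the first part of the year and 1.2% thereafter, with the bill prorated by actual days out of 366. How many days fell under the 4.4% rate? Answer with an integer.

304 days

Let d = days at the first rate; then 366 − d days at the second rate.
$1,533,000 × [4.4%·d + 1.2%·(366−d)] / 366 = $59,141.97
Solving gives d = 304, so the new rate took effect on 31 October 1996.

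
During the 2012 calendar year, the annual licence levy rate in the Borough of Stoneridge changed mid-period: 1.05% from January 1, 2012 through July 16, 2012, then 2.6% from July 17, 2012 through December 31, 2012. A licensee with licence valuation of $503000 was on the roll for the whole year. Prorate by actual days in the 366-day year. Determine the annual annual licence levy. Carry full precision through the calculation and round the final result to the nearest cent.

$8860.22

January 1 – July 16, 2012: 198 days at 1.05% → $503000 × 1.05% × 198/366 = $2857.2049
July 17 – December 31, 2012: 168 days at 2.6% → $503000 × 2.6% × 168/366 = $6003.0164
Total = $8860.2213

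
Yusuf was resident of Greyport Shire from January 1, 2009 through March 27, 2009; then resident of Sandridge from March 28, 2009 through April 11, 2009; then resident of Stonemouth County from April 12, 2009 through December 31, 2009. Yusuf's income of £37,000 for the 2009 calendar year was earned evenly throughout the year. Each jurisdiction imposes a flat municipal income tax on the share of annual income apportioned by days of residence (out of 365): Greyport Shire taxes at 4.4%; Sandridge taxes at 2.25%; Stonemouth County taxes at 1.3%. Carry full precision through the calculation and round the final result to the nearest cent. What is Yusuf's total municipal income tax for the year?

£765.70

Greyport Shire, January 1 – March 27, 2009: 86 days → £37,000 × 4.4% × 86/365 = £383.5836
Sandridge, March 28 – April 11, 2009: 15 days → £37,000 × 2.25% × 15/365 = £34.2123
Stonemouth County, April 12 – December 31, 2009: 264 days → £37,000 × 1.3% × 264/365 = £347.9014
Total = £765.6973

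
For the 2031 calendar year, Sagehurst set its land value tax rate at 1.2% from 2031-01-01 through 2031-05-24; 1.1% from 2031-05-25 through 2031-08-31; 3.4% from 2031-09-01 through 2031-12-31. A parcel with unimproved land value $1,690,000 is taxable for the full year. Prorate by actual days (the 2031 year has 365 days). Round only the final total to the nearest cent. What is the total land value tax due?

$32,248.90

2031-01-01 to 2031-05-24: 144 days at 1.2% → $1,690,000 × 1.2% × 144/365 = $8,000.8767
2031-05-25 to 2031-08-31: 99 days at 1.1% → $1,690,000 × 1.1% × 99/365 = $5,042.2192
2031-09-01 to 2031-12-31: 122 days at 3.4% → $1,690,000 × 3.4% × 122/365 = $19,205.8082
Total = $32,248.9041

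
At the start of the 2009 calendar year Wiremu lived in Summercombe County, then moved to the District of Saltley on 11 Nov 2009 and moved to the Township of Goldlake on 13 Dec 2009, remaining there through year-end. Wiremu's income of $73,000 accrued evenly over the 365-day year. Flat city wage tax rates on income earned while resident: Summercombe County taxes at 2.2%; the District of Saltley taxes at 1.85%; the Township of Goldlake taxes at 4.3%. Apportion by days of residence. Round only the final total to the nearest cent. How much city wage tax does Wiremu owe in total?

Summercombe County, 1 Jan – 10 Nov 2009: 314 days → $73,000 × 2.2% × 314/365 = $1,381.6000
The District of Saltley, 11 Nov – 12 Dec 2009: 32 days → $73,000 × 1.85% × 32/365 = $118.4000
The Township of Goldlake, 13 Dec – 31 Dec 2009: 19 days → $73,000 × 4.3% × 19/365 = $163.4000
Total = $1,663.4000

$1,663.40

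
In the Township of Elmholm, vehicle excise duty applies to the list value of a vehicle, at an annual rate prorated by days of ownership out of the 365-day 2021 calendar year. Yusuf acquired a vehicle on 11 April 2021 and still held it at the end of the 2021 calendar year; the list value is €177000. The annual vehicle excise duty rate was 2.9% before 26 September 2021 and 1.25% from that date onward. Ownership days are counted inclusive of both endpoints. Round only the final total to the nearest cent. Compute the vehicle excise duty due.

11 April – 25 September 2021: 168 days at 2.9% → €177000 × 2.9% × 168/365 = €2362.5863
26 September – 31 December 2021: 97 days at 1.25% → €177000 × 1.25% × 97/365 = €587.9795
Total = €2950.5658

€2950.57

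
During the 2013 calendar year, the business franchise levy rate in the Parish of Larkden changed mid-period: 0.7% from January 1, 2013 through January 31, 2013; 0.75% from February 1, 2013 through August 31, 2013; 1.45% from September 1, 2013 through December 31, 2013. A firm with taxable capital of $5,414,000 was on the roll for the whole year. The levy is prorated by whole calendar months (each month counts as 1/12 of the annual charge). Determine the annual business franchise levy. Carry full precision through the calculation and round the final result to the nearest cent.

$53,012.08

January 1 – January 31, 2013: 1 month at 0.7% → $5,414,000 × 0.7% × 1/12 = $3,158.1667
February 1 – August 31, 2013: 7 months at 0.75% → $5,414,000 × 0.75% × 7/12 = $23,686.2500
September 1 – December 31, 2013: 4 months at 1.45% → $5,414,000 × 1.45% × 4/12 = $26,167.6667
Total = $53,012.0833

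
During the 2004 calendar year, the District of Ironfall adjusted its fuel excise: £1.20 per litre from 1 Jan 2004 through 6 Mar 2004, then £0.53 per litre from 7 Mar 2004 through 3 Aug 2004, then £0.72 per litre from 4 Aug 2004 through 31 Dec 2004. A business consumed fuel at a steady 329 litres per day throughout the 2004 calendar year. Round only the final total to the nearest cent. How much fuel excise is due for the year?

1 Jan – 6 Mar 2004: 66 days × 329 litres/day = 21,714 litres at £1.20/litre → £26056.80
7 Mar – 3 Aug 2004: 150 days × 329 litres/day = 49,350 litres at £0.53/litre → £26155.50
4 Aug – 31 Dec 2004: 150 days × 329 litres/day = 49,350 litres at £0.72/litre → £35532.00

£87744.30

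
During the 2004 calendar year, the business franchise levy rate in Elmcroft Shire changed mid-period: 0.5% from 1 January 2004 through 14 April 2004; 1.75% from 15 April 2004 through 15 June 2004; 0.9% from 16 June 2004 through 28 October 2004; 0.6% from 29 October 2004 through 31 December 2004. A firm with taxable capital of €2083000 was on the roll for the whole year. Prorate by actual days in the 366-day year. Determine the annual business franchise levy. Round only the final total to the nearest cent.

1 January – 14 April 2004: 105 days at 0.5% → €2083000 × 0.5% × 105/366 = €2987.9098
15 April – 15 June 2004: 62 days at 1.75% → €2083000 × 1.75% × 62/366 = €6175.0137
16 June – 28 October 2004: 135 days at 0.9% → €2083000 × 0.9% × 135/366 = €6914.8770
29 October – 31 December 2004: 64 days at 0.6% → €2083000 × 0.6% × 64/366 = €2185.4426
Total = €18263.2432

€18263.24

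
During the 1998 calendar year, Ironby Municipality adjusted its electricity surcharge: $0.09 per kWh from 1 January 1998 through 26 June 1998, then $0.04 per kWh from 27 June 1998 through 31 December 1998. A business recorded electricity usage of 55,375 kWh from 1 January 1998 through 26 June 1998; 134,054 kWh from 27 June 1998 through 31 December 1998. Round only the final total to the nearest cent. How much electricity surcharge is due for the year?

$10,345.91

1 January – 26 June 1998: 55,375 kWh at $0.09/kWh → $4,983.75
27 June – 31 December 1998: 134,054 kWh at $0.04/kWh → $5,362.16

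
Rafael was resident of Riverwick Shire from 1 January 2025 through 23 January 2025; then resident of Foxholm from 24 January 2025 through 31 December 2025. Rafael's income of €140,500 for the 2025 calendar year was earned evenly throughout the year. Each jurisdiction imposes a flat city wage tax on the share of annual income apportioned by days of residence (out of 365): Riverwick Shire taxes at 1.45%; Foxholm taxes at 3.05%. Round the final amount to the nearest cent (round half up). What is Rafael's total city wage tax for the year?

€4,143.60

Riverwick Shire, 1 January – 23 January 2025: 23 days → €140,500 × 1.45% × 23/365 = €128.3747
Foxholm, 24 January – 31 December 2025: 342 days → €140,500 × 3.05% × 342/365 = €4,015.2205
Total = €4,143.5952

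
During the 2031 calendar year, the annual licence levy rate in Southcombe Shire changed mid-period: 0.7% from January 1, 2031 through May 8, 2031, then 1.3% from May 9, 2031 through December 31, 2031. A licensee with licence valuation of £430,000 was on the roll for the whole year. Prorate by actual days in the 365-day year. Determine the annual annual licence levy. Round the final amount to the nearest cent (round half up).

£4,685.23

January 1 – May 8, 2031: 128 days at 0.7% → £430,000 × 0.7% × 128/365 = £1,055.5616
May 9 – December 31, 2031: 237 days at 1.3% → £430,000 × 1.3% × 237/365 = £3,629.6712
Total = £4,685.2329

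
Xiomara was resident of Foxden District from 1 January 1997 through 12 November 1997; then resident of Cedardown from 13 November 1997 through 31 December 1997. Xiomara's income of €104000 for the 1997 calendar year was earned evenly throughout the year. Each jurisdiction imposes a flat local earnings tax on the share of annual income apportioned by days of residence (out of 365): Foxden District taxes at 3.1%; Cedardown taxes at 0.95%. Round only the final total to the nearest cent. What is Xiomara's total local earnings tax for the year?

€2923.82

Foxden District, 1 January – 12 November 1997: 316 days → €104000 × 3.1% × 316/365 = €2791.1890
Cedardown, 13 November – 31 December 1997: 49 days → €104000 × 0.95% × 49/365 = €132.6356
Total = €2923.8247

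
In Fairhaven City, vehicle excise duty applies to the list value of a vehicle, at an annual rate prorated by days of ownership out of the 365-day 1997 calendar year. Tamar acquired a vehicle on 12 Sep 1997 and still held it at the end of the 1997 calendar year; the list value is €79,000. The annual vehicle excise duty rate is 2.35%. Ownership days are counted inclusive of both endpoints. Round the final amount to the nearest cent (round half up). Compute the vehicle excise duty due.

€564.58

Days held (12 Sep – 31 Dec 1997): 111 out of 365
Tax = €79,000 × 2.35% × 111/365 = €564.5795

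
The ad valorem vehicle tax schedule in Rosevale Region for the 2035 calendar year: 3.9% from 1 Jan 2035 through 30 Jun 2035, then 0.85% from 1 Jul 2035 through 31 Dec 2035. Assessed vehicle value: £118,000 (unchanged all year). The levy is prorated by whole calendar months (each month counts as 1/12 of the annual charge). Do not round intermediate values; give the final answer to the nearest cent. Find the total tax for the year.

1 Jan – 30 Jun 2035: 6 months at 3.9% → £118,000 × 3.9% × 6/12 = £2,301.0000
1 Jul – 31 Dec 2035: 6 months at 0.85% → £118,000 × 0.85% × 6/12 = £501.5000
Total = £2,802.5000

£2,802.50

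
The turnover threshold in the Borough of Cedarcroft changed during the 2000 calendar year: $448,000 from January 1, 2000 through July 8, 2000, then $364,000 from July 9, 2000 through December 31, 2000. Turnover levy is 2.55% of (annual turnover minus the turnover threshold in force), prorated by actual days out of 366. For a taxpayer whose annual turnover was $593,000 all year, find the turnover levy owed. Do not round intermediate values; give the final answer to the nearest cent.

January 1 – July 8, 2000: 190 days, exemption $448,000 → ($593,000 − $448,000) × 2.55% × 190/366 = $1,919.4672
July 9 – December 31, 2000: 176 days, exemption $364,000 → ($593,000 − $364,000) × 2.55% × 176/366 = $2,808.0656
Total = $4,727.5328

$4,727.53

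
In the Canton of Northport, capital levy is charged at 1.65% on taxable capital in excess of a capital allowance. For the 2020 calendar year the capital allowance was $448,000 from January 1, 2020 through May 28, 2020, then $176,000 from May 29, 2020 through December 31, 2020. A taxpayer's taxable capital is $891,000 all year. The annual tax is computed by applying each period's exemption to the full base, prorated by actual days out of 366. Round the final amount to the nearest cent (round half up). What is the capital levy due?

$9,970.42

January 1 – May 28, 2020: 149 days, exemption $448,000 → ($891,000 − $448,000) × 1.65% × 149/366 = $2,975.7254
May 29 – December 31, 2020: 217 days, exemption $176,000 → ($891,000 − $176,000) × 1.65% × 217/366 = $6,994.6926
Total = $9,970.4180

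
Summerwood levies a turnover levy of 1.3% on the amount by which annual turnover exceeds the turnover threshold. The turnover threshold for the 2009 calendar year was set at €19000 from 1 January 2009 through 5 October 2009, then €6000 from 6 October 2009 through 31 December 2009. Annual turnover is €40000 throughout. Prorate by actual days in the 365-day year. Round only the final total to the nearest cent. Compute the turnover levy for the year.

€313.28

1 January – 5 October 2009: 278 days, exemption €19000 → (€40000 − €19000) × 1.3% × 278/365 = €207.9288
6 October – 31 December 2009: 87 days, exemption €6000 → (€40000 − €6000) × 1.3% × 87/365 = €105.3534
Total = €313.2822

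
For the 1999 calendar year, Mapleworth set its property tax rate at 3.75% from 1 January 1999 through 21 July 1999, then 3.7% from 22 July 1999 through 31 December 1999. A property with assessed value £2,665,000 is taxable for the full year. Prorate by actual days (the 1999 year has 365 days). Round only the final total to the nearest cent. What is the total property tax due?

£99,342.44

1 January – 21 July 1999: 202 days at 3.75% → £2,665,000 × 3.75% × 202/365 = £55,307.8767
22 July – 31 December 1999: 163 days at 3.7% → £2,665,000 × 3.7% × 163/365 = £44,034.5616
Total = £99,342.4384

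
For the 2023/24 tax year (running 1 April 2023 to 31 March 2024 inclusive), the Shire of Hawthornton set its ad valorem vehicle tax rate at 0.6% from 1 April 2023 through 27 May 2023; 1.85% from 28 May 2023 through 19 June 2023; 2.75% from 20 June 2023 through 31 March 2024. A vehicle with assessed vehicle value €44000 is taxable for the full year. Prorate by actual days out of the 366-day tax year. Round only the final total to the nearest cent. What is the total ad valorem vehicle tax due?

€1037.79

1 April – 27 May 2023: 57 days at 0.6% → €44000 × 0.6% × 57/366 = €41.1148
28 May – 19 June 2023: 23 days at 1.85% → €44000 × 1.85% × 23/366 = €51.1530
20 June 2023 – 31 March 2024: 286 days at 2.75% → €44000 × 2.75% × 286/366 = €945.5191
Total = €1037.7869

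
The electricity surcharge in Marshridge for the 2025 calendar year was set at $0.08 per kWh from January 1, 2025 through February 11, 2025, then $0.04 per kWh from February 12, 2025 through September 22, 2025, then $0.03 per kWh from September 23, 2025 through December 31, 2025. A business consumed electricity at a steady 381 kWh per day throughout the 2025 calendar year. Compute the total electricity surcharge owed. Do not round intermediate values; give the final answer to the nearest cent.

January 1 – February 11, 2025: 42 days × 381 kWh/day = 16,002 kWh at $0.08/kWh → $1,280.16
February 12 – September 22, 2025: 223 days × 381 kWh/day = 84,963 kWh at $0.04/kWh → $3,398.52
September 23 – December 31, 2025: 100 days × 381 kWh/day = 38,100 kWh at $0.03/kWh → $1,143.00

$5,821.68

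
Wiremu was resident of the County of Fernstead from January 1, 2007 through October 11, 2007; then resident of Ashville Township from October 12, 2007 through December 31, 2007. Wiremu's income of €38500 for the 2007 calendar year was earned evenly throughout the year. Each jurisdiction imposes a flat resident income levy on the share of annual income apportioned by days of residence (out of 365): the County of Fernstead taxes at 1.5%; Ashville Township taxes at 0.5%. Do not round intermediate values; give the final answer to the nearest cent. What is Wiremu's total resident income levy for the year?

The County of Fernstead, January 1 – October 11, 2007: 284 days → €38500 × 1.5% × 284/365 = €449.3425
Ashville Township, October 12 – December 31, 2007: 81 days → €38500 × 0.5% × 81/365 = €42.7192
Total = €492.0616

€492.06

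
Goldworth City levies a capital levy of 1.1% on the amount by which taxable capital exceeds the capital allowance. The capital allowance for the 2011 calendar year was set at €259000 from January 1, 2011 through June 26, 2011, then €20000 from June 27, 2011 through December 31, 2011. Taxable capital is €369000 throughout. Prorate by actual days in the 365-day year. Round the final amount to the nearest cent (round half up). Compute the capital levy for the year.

€2564.12

January 1 – June 26, 2011: 177 days, exemption €259000 → (€369000 − €259000) × 1.1% × 177/365 = €586.7671
June 27 – December 31, 2011: 188 days, exemption €20000 → (€369000 − €20000) × 1.1% × 188/365 = €1977.3479
Total = €2564.1151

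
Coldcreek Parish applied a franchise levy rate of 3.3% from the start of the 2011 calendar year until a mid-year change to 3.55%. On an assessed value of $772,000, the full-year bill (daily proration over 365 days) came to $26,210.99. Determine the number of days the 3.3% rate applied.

Let d = days at the first rate; then 365 − d days at the second rate.
$772,000 × [3.3%·d + 3.55%·(365−d)] / 365 = $26,210.99
Solving gives d = 226, so the new rate took effect on 15 Aug 2011.

226 days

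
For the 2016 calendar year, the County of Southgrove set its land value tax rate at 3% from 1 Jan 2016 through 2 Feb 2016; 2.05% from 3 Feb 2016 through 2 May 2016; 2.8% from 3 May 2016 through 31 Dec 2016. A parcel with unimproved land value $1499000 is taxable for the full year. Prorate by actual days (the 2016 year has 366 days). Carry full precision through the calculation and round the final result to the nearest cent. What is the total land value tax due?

1 Jan – 2 Feb 2016: 33 days at 3% → $1499000 × 3% × 33/366 = $4054.6721
3 Feb – 2 May 2016: 90 days at 2.05% → $1499000 × 2.05% × 90/366 = $7556.4344
3 May – 31 Dec 2016: 243 days at 2.8% → $1499000 × 2.8% × 243/366 = $27866.6557
Total = $39477.7623

$39477.76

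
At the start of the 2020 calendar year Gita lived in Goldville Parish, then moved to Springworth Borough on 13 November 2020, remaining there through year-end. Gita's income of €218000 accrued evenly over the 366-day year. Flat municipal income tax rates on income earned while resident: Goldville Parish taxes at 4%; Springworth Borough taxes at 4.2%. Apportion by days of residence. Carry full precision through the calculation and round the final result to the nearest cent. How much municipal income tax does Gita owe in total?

€8778.37

Goldville Parish, 1 January – 12 November 2020: 317 days → €218000 × 4% × 317/366 = €7552.5683
Springworth Borough, 13 November – 31 December 2020: 49 days → €218000 × 4.2% × 49/366 = €1225.8033
Total = €8778.3716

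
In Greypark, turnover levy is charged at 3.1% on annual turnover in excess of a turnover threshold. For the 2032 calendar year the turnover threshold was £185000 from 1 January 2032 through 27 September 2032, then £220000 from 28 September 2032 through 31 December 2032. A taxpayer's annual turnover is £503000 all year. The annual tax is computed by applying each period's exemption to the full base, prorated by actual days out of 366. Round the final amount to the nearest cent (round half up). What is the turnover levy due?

1 January – 27 September 2032: 271 days, exemption £185000 → (£503000 − £185000) × 3.1% × 271/366 = £7299.2295
28 September – 31 December 2032: 95 days, exemption £220000 → (£503000 − £220000) × 3.1% × 95/366 = £2277.1448
Total = £9576.3743

£9576.37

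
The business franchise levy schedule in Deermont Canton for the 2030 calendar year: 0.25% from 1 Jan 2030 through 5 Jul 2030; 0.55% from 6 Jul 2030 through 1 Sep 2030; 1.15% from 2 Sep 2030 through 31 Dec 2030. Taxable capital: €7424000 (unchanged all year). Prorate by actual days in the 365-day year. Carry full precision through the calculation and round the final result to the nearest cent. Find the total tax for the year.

1 Jan – 5 Jul 2030: 186 days at 0.25% → €7424000 × 0.25% × 186/365 = €9457.9726
6 Jul – 1 Sep 2030: 58 days at 0.55% → €7424000 × 0.55% × 58/365 = €6488.3726
2 Sep – 31 Dec 2030: 121 days at 1.15% → €7424000 × 1.15% × 121/365 = €28302.7288
Total = €44249.0740

€44249.07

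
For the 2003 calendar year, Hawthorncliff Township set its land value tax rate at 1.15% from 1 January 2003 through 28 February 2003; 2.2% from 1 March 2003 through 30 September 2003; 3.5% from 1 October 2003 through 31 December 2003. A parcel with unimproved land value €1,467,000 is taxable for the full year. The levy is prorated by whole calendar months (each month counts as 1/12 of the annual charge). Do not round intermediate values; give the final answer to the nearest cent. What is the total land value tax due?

1 January – 28 February 2003: 2 months at 1.15% → €1,467,000 × 1.15% × 2/12 = €2,811.7500
1 March – 30 September 2003: 7 months at 2.2% → €1,467,000 × 2.2% × 7/12 = €18,826.5000
1 October – 31 December 2003: 3 months at 3.5% → €1,467,000 × 3.5% × 3/12 = €12,836.2500
Total = €34,474.5000

€34,474.50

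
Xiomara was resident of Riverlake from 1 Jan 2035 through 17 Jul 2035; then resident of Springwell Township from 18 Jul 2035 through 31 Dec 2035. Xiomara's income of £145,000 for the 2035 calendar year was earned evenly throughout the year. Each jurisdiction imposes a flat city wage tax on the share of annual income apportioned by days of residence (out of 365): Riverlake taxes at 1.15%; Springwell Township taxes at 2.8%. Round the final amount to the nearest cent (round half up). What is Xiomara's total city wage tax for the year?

£2,762.15

Riverlake, 1 Jan – 17 Jul 2035: 198 days → £145,000 × 1.15% × 198/365 = £904.5616
Springwell Township, 18 Jul – 31 Dec 2035: 167 days → £145,000 × 2.8% × 167/365 = £1,857.5890
Total = £2,762.1507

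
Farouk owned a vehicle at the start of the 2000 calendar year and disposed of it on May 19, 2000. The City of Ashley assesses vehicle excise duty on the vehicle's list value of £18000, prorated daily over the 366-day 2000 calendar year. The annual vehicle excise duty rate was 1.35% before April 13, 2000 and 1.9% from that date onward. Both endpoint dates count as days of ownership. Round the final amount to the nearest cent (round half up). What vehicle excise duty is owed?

£102.96

January 1 – April 12, 2000: 103 days at 1.35% → £18000 × 1.35% × 103/366 = £68.3852
April 13 – May 19, 2000: 37 days at 1.9% → £18000 × 1.9% × 37/366 = £34.5738
Total = £102.9590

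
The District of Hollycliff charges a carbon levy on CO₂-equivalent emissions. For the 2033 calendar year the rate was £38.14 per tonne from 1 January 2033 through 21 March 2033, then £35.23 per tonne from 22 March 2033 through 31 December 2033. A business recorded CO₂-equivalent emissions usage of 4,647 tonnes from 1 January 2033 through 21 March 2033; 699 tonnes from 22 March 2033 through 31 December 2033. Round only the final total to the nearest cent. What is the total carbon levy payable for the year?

£201,862.35

1 January – 21 March 2033: 4,647 tonnes at £38.14/tonne → £177,236.58
22 March – 31 December 2033: 699 tonnes at £35.23/tonne → £24,625.77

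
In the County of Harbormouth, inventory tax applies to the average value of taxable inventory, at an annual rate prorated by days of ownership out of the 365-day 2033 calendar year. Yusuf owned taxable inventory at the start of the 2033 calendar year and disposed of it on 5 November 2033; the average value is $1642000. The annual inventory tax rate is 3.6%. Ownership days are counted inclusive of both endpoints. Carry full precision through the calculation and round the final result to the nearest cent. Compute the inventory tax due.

Days held (1 January – 5 November 2033): 309 out of 365
Tax = $1642000 × 3.6% × 309/365 = $50042.7616

$50042.76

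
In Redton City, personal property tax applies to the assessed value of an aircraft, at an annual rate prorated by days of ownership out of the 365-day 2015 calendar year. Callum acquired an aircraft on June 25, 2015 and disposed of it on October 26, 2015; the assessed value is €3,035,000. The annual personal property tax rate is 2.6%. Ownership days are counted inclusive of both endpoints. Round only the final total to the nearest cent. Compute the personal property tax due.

Days held (June 25 – October 26, 2015): 124 out of 365
Tax = €3,035,000 × 2.6% × 124/365 = €26,807.7808

€26,807.78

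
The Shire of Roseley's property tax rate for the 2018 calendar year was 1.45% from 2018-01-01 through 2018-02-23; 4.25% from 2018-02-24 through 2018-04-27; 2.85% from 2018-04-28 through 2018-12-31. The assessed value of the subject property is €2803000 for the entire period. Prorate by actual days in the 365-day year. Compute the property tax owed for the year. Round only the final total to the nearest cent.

2018-01-01 to 2018-02-23: 54 days at 1.45% → €2803000 × 1.45% × 54/365 = €6013.0110
2018-02-24 to 2018-04-27: 63 days at 4.25% → €2803000 × 4.25% × 63/365 = €20561.7329
2018-04-28 to 2018-12-31: 248 days at 2.85% → €2803000 × 2.85% × 248/365 = €54278.3671
Total = €80853.1110

€80853.11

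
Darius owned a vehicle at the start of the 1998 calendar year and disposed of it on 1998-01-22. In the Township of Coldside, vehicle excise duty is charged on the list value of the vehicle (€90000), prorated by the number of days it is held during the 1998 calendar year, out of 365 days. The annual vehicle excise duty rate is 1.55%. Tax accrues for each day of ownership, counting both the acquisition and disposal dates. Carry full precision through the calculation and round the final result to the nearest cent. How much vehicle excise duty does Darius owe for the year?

€84.08

Days held (1998-01-01 to 1998-01-22): 22 out of 365
Tax = €90000 × 1.55% × 22/365 = €84.0822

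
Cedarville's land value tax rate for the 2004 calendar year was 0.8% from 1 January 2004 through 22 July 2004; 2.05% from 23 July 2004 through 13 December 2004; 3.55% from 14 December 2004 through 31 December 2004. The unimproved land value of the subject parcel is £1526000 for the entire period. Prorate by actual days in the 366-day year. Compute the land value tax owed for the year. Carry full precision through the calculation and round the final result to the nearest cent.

1 January – 22 July 2004: 204 days at 0.8% → £1526000 × 0.8% × 204/366 = £6804.4590
23 July – 13 December 2004: 144 days at 2.05% → £1526000 × 2.05% × 144/366 = £12308.0656
14 December – 31 December 2004: 18 days at 3.55% → £1526000 × 3.55% × 18/366 = £2664.2459
Total = £21776.7705

£21776.77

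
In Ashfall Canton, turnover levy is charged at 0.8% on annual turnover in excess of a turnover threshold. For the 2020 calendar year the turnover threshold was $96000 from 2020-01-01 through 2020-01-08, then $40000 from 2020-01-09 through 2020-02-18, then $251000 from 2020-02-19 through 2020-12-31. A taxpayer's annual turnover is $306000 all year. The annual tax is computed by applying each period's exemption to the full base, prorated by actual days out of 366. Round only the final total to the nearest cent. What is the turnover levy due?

2020-01-01 to 2020-01-08: 8 days, exemption $96000 → ($306000 − $96000) × 0.8% × 8/366 = $36.7213
2020-01-09 to 2020-02-18: 41 days, exemption $40000 → ($306000 − $40000) × 0.8% × 41/366 = $238.3825
2020-02-19 to 2020-12-31: 317 days, exemption $251000 → ($306000 − $251000) × 0.8% × 317/366 = $381.0929
Total = $656.1967

$656.20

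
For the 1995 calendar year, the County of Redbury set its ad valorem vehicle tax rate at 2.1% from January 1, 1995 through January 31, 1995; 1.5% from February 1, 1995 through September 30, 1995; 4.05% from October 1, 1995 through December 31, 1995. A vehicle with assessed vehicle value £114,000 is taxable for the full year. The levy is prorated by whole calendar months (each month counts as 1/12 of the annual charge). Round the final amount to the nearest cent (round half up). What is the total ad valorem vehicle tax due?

January 1 – January 31, 1995: 1 month at 2.1% → £114,000 × 2.1% × 1/12 = £199.5000
February 1 – September 30, 1995: 8 months at 1.5% → £114,000 × 1.5% × 8/12 = £1,140.0000
October 1 – December 31, 1995: 3 months at 4.05% → £114,000 × 4.05% × 3/12 = £1,154.2500
Total = £2,493.7500

£2,493.75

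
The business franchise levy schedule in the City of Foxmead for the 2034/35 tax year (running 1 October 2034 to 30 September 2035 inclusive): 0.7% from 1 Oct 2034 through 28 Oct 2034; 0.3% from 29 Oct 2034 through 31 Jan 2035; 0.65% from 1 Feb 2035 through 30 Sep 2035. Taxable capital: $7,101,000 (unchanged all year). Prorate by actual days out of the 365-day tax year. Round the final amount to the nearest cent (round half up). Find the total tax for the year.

$39,960.15

1 Oct – 28 Oct 2034: 28 days at 0.7% → $7,101,000 × 0.7% × 28/365 = $3,813.1397
29 Oct 2034 – 31 Jan 2035: 95 days at 0.3% → $7,101,000 × 0.3% × 95/365 = $5,544.6164
1 Feb – 30 Sep 2035: 242 days at 0.65% → $7,101,000 × 0.65% × 242/365 = $30,602.3918
Total = $39,960.1479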